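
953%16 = 9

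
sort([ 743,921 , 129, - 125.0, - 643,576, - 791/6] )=[ - 643, - 791/6, - 125.0, 129,576, 743,921] 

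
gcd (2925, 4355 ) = 65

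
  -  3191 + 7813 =4622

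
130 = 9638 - 9508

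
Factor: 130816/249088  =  73/139 = 73^1 * 139^(-1 )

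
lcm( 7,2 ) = 14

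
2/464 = 1/232 = 0.00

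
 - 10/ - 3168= 5/1584 = 0.00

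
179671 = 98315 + 81356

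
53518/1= 53518= 53518.00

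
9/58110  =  3/19370 = 0.00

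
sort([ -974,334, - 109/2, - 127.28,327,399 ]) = [ - 974 ,-127.28,  -  109/2, 327, 334,399]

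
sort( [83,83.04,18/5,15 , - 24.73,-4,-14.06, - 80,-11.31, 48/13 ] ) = [-80, - 24.73, - 14.06,-11.31 ,  -  4, 18/5,  48/13, 15 , 83, 83.04]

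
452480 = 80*5656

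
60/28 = 2 +1/7 = 2.14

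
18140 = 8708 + 9432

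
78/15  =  26/5 =5.20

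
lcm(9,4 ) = 36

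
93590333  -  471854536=- 378264203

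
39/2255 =39/2255 = 0.02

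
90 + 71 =161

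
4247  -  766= 3481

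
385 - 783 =-398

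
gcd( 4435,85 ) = 5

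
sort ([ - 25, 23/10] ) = [ -25,23/10]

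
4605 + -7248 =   -  2643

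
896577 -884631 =11946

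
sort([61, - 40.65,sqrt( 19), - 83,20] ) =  [ -83 , -40.65 , sqrt(19),20, 61]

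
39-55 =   -  16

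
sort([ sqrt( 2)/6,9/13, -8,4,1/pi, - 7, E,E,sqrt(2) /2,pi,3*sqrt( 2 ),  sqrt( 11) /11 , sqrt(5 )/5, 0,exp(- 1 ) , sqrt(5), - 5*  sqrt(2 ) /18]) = [ - 8,-7,-5*sqrt( 2 ) /18,  0,sqrt(2) /6,sqrt ( 11) /11,  1/pi, exp ( - 1), sqrt(5) /5 , 9/13,sqrt(2 ) /2, sqrt( 5 ),  E,  E, pi,  4,3*sqrt (2 )] 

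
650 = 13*50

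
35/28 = 1 + 1/4  =  1.25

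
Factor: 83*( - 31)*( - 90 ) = 2^1 * 3^2*5^1*31^1*83^1  =  231570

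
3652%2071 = 1581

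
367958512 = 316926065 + 51032447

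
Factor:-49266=  -  2^1 *3^2*7^1*17^1 * 23^1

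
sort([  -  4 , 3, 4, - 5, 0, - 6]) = [ - 6, - 5 , - 4, 0,3,  4]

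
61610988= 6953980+54657008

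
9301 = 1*9301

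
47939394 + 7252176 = 55191570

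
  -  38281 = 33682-71963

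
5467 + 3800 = 9267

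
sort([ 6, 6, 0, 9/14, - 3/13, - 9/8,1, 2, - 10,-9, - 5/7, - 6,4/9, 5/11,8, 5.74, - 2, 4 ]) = [ - 10, - 9, -6, - 2 ,- 9/8, - 5/7,- 3/13, 0, 4/9,  5/11, 9/14, 1, 2, 4, 5.74 , 6,6, 8]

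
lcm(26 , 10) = 130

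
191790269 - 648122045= - 456331776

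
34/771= 34/771 = 0.04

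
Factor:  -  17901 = -3^4*13^1*17^1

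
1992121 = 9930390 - 7938269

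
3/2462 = 3/2462 = 0.00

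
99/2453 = 9/223 = 0.04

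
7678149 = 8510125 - 831976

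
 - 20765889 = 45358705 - 66124594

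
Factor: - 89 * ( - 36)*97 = 310788 = 2^2*3^2*89^1*97^1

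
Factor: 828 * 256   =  2^10 * 3^2* 23^1 =211968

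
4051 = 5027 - 976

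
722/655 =722/655 = 1.10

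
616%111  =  61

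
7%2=1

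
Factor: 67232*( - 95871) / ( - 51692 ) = 2^3 * 3^1*11^1 *191^1 * 12923^( - 1) * 31957^1 = 1611399768/12923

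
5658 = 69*82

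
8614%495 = 199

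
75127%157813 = 75127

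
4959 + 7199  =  12158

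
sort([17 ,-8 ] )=[ - 8, 17 ] 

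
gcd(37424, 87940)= 4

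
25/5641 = 25/5641 = 0.00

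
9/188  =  9/188 = 0.05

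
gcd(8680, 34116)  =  4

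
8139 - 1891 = 6248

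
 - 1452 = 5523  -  6975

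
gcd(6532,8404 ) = 4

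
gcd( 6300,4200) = 2100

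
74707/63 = 74707/63 = 1185.83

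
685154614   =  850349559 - 165194945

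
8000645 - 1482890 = 6517755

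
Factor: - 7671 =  - 3^1*2557^1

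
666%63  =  36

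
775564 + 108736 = 884300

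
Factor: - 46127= -193^1*239^1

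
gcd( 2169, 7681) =1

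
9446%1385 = 1136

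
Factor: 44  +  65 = 109 = 109^1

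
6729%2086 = 471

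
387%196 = 191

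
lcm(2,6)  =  6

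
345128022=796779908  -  451651886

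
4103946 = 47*87318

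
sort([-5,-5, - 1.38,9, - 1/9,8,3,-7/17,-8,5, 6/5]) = [  -  8, -5,- 5  , -1.38,-7/17, - 1/9,6/5, 3, 5,8, 9 ]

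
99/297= 1/3 = 0.33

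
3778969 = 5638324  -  1859355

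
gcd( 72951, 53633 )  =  1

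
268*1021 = 273628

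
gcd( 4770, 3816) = 954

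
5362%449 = 423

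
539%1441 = 539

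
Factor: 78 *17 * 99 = 131274= 2^1 *3^3*11^1 * 13^1 * 17^1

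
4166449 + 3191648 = 7358097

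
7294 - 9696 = - 2402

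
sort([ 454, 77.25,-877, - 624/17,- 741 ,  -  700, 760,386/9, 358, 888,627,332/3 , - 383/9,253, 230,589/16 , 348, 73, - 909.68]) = [ - 909.68, -877, - 741, - 700,-383/9,  -  624/17, 589/16,  386/9,73, 77.25, 332/3, 230, 253, 348, 358, 454,627, 760, 888 ] 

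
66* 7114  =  469524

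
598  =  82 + 516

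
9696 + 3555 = 13251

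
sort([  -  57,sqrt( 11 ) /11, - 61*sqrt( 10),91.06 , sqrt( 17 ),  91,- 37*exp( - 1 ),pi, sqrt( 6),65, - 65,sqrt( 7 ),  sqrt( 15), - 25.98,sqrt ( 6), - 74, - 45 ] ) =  [ - 61*sqrt( 10 ), - 74 , - 65, - 57, - 45, - 25.98,-37*exp( - 1 ),sqrt( 11 )/11, sqrt (6),sqrt( 6 ),sqrt( 7 ),pi, sqrt (15), sqrt (17 )  ,  65,91,91.06 ]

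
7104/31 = 229 + 5/31 = 229.16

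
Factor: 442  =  2^1*13^1*17^1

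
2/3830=1/1915 = 0.00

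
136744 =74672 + 62072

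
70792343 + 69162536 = 139954879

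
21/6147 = 7/2049 = 0.00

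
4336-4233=103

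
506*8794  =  4449764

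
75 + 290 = 365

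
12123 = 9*1347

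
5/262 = 5/262= 0.02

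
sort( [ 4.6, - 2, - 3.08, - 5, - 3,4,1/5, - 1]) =[ - 5, - 3.08,-3,- 2, - 1,1/5, 4, 4.6 ]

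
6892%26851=6892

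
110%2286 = 110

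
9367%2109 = 931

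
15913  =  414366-398453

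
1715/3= 1715/3 = 571.67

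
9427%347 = 58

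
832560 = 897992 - 65432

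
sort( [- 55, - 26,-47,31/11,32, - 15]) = [ - 55, - 47, - 26, -15,31/11, 32 ]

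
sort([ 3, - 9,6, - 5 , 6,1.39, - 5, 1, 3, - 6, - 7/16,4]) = [-9, - 6, - 5,-5,- 7/16,  1, 1.39,3, 3,4,6,6]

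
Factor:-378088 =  - 2^3*167^1 *283^1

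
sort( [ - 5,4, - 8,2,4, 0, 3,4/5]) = [ - 8, - 5,0,4/5,2, 3,4,4 ] 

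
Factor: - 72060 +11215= - 60845 = - 5^1*43^1*283^1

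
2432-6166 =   -  3734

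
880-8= 872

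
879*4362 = 3834198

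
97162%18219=6067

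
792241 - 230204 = 562037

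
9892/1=9892 = 9892.00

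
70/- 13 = - 6 + 8/13 = - 5.38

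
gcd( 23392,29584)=688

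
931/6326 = 931/6326 = 0.15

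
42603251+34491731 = 77094982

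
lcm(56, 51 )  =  2856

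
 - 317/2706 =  - 317/2706 = -0.12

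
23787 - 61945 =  - 38158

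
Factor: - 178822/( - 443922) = 3^( - 1)*7^1*53^1*307^( - 1) = 371/921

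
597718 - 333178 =264540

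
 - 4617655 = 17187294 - 21804949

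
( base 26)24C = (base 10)1468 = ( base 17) 516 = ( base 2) 10110111100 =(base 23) 2HJ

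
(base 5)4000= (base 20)150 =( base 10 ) 500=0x1F4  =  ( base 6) 2152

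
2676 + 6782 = 9458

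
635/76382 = 635/76382 = 0.01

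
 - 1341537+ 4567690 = 3226153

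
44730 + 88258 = 132988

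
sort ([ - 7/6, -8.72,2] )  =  [ - 8.72,-7/6,2] 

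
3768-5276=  - 1508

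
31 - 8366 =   -  8335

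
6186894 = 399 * 15506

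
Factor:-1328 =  - 2^4*83^1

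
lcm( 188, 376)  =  376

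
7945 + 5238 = 13183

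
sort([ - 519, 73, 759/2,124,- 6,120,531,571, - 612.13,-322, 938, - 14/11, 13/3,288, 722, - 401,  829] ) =[ - 612.13, - 519, - 401, - 322, - 6, - 14/11,13/3,73,120, 124 , 288,759/2 , 531,571,722,829,938]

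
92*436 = 40112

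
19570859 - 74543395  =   - 54972536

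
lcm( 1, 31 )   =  31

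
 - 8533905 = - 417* 20465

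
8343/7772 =1 + 571/7772 = 1.07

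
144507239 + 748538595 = 893045834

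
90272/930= 1456/15 = 97.07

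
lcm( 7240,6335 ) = 50680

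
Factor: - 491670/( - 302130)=373^( -1)*607^1 = 607/373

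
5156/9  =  572 + 8/9 = 572.89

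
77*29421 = 2265417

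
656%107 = 14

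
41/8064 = 41/8064=0.01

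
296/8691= 296/8691 = 0.03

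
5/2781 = 5/2781 = 0.00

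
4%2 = 0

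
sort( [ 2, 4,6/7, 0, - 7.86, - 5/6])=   [- 7.86, - 5/6,0,6/7,2, 4 ] 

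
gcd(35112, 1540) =308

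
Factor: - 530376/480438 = - 308/279=- 2^2* 3^( - 2)*7^1*11^1*31^( - 1) 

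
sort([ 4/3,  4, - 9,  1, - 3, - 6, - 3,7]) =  [  -  9, - 6 ,  -  3 ,-3, 1, 4/3 , 4,  7]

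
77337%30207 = 16923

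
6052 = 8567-2515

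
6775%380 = 315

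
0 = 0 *7381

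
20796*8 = 166368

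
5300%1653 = 341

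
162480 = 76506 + 85974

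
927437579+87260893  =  1014698472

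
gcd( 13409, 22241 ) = 23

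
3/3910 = 3/3910 = 0.00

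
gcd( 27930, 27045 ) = 15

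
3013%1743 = 1270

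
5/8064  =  5/8064= 0.00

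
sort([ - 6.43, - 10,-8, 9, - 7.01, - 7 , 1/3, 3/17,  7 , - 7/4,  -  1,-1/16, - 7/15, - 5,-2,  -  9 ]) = [ - 10 , - 9, - 8, - 7.01,  -  7,-6.43, - 5, - 2,-7/4,  -  1, - 7/15,  -  1/16, 3/17,  1/3,7,  9]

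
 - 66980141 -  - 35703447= -31276694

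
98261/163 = 602 + 135/163 = 602.83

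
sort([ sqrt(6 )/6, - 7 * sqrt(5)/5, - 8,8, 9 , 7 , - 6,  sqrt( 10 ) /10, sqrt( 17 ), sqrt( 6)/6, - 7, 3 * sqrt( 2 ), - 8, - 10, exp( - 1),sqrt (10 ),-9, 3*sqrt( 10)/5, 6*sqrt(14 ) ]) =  [ - 10 , - 9, - 8,-8, - 7, - 6, - 7 * sqrt(5 ) /5,sqrt( 10 ) /10, exp( - 1),  sqrt(6) /6,sqrt(6) /6,3 * sqrt (10 )/5, sqrt( 10),sqrt ( 17 ), 3 *sqrt( 2 ), 7,8,9, 6*sqrt ( 14) ]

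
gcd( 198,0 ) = 198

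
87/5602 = 87/5602= 0.02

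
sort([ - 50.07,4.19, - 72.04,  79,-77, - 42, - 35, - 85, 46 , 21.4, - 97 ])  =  [-97, - 85,-77, - 72.04 , - 50.07, - 42, - 35,4.19  ,  21.4,  46, 79]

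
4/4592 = 1/1148 = 0.00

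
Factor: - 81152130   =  -2^1*3^1*5^1*2705071^1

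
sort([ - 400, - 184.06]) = [ - 400, - 184.06]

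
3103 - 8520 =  - 5417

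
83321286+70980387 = 154301673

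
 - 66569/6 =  - 66569/6 = -11094.83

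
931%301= 28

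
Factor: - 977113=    - 19^1*51427^1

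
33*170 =5610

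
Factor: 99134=2^1* 7^1 * 73^1*  97^1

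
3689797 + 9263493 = 12953290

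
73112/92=18278/23  =  794.70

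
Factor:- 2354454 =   -  2^1 *3^3*59^1*739^1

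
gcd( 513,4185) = 27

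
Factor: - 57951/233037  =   - 47/189=- 3^ ( -3)*7^(-1 ) * 47^1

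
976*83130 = 81134880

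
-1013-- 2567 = 1554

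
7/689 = 7/689  =  0.01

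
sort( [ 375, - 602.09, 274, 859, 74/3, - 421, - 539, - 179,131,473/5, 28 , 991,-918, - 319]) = [ - 918, - 602.09,-539, - 421, - 319, - 179 , 74/3,  28, 473/5 , 131, 274  ,  375 , 859, 991]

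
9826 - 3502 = 6324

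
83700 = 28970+54730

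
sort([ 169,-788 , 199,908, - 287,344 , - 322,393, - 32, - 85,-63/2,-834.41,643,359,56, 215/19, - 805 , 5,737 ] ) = [ - 834.41, - 805, - 788, - 322,-287, - 85, - 32, - 63/2,5,215/19,56,169  ,  199,344,359,393,643, 737,908 ] 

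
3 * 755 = 2265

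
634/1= 634 = 634.00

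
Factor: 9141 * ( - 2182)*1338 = - 26687295756 =- 2^2*3^2*11^1*223^1  *  277^1*1091^1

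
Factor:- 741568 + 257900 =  - 483668  =  -2^2*120917^1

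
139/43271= 139/43271   =  0.00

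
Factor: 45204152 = 2^3*7^1*807217^1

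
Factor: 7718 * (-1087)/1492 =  - 4194733/746  =  -2^ ( - 1) * 17^1 * 227^1 * 373^(-1)*1087^1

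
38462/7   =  38462/7 = 5494.57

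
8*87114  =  696912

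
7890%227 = 172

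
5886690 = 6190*951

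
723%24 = 3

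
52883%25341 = 2201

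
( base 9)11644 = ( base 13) 3733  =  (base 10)7816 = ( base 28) 9r4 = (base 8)17210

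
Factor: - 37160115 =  - 3^1*5^1  *  131^1*18911^1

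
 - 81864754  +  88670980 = 6806226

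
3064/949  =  3+217/949 = 3.23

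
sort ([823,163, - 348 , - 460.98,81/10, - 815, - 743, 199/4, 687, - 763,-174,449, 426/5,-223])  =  [-815, - 763,-743, - 460.98, - 348,-223,-174,81/10, 199/4, 426/5, 163, 449,687, 823 ]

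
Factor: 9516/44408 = 2^( - 1 )*3^1*7^ ( - 1 ) = 3/14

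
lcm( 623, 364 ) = 32396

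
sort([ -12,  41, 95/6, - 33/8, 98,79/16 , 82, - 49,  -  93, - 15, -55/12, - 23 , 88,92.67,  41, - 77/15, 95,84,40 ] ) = [ - 93, -49, - 23, -15, - 12, - 77/15, - 55/12, - 33/8,  79/16,95/6, 40 , 41,  41,82, 84,88, 92.67,95,98 ]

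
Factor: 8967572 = 2^2*1061^1  *2113^1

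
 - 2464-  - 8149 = 5685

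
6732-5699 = 1033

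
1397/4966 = 1397/4966 = 0.28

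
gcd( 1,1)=1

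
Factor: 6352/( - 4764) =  - 4/3 = - 2^2*3^( - 1 )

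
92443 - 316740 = -224297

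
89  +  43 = 132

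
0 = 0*579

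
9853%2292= 685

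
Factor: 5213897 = 13^1*401069^1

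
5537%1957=1623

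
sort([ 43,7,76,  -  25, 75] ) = [  -  25, 7, 43, 75, 76] 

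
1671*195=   325845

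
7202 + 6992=14194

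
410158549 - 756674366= - 346515817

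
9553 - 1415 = 8138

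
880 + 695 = 1575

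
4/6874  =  2/3437=0.00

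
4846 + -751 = 4095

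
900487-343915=556572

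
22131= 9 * 2459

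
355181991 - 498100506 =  - 142918515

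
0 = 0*89352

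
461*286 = 131846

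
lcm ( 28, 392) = 392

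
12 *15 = 180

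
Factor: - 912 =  - 2^4*3^1*19^1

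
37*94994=3514778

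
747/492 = 249/164=1.52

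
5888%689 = 376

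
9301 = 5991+3310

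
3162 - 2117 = 1045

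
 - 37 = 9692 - 9729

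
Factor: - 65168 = - 2^4*4073^1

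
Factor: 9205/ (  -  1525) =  - 1841/305 = - 5^( - 1) * 7^1*61^( - 1 )*263^1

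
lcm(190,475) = 950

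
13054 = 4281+8773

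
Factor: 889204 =2^2 * 31^1*71^1* 101^1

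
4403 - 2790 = 1613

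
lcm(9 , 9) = 9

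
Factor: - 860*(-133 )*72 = 2^5*3^2*5^1*7^1* 19^1 * 43^1 = 8235360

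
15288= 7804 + 7484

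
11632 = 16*727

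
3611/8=451 + 3/8 = 451.38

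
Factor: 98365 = 5^1*103^1 * 191^1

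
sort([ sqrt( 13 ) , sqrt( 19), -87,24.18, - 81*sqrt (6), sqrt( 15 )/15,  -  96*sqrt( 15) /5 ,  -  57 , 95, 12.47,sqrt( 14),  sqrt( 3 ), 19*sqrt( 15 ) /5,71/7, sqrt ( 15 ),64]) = [  -  81*sqrt( 6),  -  87, - 96*sqrt( 15 ) /5, - 57,sqrt( 15 )/15,sqrt( 3),sqrt ( 13),sqrt( 14), sqrt ( 15), sqrt( 19 ),71/7,12.47,19 * sqrt(15 )/5,24.18,64, 95] 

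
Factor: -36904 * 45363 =-2^3*3^1 * 7^1*659^1*15121^1 = - 1674076152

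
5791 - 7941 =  - 2150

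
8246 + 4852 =13098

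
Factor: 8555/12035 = 59/83 = 59^1 * 83^( - 1)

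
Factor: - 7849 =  -47^1*167^1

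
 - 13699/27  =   - 13699/27  =  - 507.37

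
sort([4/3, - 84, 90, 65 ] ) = [ - 84, 4/3, 65, 90]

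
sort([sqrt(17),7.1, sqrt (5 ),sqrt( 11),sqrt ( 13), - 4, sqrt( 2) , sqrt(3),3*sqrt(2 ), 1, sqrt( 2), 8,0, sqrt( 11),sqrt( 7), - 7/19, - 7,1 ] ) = [ - 7, - 4, - 7/19,0,1,1,sqrt ( 2 ), sqrt(2),sqrt(3) , sqrt ( 5),sqrt( 7),sqrt(11 ),sqrt( 11),sqrt( 13 ), sqrt( 17), 3*sqrt ( 2 ),  7.1,8 ]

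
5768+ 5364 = 11132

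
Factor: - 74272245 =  - 3^1*5^1*79^1*233^1 * 269^1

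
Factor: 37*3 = 111  =  3^1*37^1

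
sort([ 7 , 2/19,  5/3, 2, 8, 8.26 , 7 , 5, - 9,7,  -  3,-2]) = [-9,-3, - 2, 2/19 , 5/3, 2,5 , 7, 7,7,8, 8.26]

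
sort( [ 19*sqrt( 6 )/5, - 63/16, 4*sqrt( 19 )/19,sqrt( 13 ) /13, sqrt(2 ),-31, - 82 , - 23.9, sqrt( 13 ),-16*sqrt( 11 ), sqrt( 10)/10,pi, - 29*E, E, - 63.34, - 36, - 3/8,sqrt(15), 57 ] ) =[ - 82, - 29*E, - 63.34 , - 16*sqrt(11 ), - 36, - 31, - 23.9 , - 63/16,- 3/8 , sqrt( 13)/13,sqrt( 10)/10, 4*sqrt ( 19)/19,  sqrt(2),E,pi, sqrt(13), sqrt(15 ) , 19*sqrt(6 ) /5,57] 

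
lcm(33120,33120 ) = 33120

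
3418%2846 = 572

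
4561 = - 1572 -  - 6133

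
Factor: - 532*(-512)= 2^11*7^1 * 19^1 = 272384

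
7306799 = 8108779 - 801980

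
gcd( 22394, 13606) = 2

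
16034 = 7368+8666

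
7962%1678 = 1250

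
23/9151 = 23/9151 = 0.00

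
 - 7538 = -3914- 3624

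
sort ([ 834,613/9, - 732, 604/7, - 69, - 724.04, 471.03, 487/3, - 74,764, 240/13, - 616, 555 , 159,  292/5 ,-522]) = [ - 732, - 724.04,- 616, - 522, - 74,-69,240/13, 292/5, 613/9 , 604/7, 159, 487/3,  471.03,555,764,834] 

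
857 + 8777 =9634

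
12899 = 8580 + 4319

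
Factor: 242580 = 2^2  *3^1*5^1*13^1 * 311^1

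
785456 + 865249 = 1650705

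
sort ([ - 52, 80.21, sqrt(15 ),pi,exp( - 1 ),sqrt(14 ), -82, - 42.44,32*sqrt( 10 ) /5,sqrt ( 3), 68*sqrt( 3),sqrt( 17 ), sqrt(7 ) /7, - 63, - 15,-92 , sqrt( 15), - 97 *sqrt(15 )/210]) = [ - 92, -82, - 63, - 52 ,- 42.44, - 15, - 97*sqrt(15)/210, exp(-1 ), sqrt( 7 ) /7,sqrt( 3 ),pi, sqrt( 14 ), sqrt( 15 ),sqrt( 15 ),sqrt( 17 ), 32*sqrt(10 ) /5,80.21,68*sqrt(3)]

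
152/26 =5 + 11/13=5.85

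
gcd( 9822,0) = 9822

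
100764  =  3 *33588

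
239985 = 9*26665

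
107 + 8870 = 8977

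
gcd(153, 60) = 3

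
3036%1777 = 1259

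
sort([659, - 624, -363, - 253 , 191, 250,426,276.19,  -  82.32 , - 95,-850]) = [  -  850, - 624,-363,- 253,  -  95, - 82.32,191,250,276.19, 426,659]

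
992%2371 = 992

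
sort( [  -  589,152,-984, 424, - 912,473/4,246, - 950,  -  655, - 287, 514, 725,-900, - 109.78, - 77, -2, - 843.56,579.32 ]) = [  -  984, - 950, - 912,  -  900, - 843.56, - 655, - 589, - 287, - 109.78, - 77, - 2, 473/4,152,246,424,514 , 579.32 , 725 ] 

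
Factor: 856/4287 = 2^3*3^(  -  1) * 107^1*1429^( - 1)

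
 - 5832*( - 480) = 2799360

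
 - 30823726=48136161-78959887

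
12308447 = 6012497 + 6295950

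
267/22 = 12+3/22  =  12.14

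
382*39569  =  15115358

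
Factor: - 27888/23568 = -581/491  =  -7^1*83^1*491^( - 1 )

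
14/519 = 14/519= 0.03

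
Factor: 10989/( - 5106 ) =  - 2^( - 1) * 3^2*11^1*23^( - 1) = - 99/46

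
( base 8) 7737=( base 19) B4G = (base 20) A33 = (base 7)14563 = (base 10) 4063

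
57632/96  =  600 + 1/3 = 600.33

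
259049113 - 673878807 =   -  414829694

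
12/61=12/61 = 0.20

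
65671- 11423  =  54248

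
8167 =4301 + 3866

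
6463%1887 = 802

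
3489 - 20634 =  - 17145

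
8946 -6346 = 2600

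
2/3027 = 2/3027 = 0.00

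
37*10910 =403670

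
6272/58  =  3136/29 = 108.14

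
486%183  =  120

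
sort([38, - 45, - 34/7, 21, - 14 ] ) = [ - 45, - 14,  -  34/7, 21,38]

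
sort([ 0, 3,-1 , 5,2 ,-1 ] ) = [ - 1, - 1,0,2,3, 5]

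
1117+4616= 5733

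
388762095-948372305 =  - 559610210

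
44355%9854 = 4939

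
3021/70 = 43 + 11/70 = 43.16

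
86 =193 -107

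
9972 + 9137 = 19109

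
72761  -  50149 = 22612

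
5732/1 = 5732  =  5732.00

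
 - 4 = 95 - 99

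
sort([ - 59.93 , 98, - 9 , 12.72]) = [  -  59.93,  -  9,  12.72, 98] 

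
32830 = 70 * 469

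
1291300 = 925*1396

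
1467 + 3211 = 4678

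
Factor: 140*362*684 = 2^5*3^2*5^1*7^1 * 19^1*181^1 = 34665120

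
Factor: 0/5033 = 0^1 = 0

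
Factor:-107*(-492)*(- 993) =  - 52275492 = - 2^2*3^2*41^1*107^1*331^1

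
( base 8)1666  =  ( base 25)1d0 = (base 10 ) 950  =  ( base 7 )2525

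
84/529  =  84/529 = 0.16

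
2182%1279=903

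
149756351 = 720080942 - 570324591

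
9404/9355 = 1 + 49/9355 = 1.01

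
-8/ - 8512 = 1/1064 =0.00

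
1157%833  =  324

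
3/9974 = 3/9974=0.00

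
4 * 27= 108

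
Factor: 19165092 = 2^2*3^1*1597091^1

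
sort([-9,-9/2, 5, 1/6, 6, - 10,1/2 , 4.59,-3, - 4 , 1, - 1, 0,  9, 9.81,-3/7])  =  [ - 10, -9, - 9/2, - 4, -3, - 1, - 3/7, 0, 1/6,1/2,1, 4.59,  5, 6,9, 9.81 ] 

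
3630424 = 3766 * 964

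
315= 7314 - 6999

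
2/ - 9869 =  - 1 + 9867/9869 = - 0.00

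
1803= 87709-85906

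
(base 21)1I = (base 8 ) 47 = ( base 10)39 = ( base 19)21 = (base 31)18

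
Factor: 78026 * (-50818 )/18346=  - 2^1 *13^1*3001^1*9173^( - 1)*25409^1  =  - 1982562634/9173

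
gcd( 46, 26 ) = 2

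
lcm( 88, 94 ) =4136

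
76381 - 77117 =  - 736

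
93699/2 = 46849  +  1/2  =  46849.50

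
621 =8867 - 8246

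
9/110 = 9/110 = 0.08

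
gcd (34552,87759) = 7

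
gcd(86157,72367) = 1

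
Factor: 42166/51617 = 2^1 * 29^1*71^( - 1) = 58/71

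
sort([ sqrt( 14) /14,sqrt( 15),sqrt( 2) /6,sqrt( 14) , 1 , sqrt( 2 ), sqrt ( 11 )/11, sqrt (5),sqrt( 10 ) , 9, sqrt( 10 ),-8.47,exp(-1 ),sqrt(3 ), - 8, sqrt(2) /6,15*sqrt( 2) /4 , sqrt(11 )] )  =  [ - 8.47, - 8,sqrt( 2) /6,sqrt(2 ) /6, sqrt(14 ) /14 , sqrt( 11) /11,exp ( - 1),1,sqrt( 2),sqrt( 3),sqrt( 5 ),sqrt( 10), sqrt( 10 ),sqrt( 11), sqrt( 14), sqrt( 15), 15*sqrt (2) /4,9 ] 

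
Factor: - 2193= - 3^1 * 17^1 * 43^1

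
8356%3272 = 1812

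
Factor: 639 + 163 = 802 = 2^1*401^1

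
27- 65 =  - 38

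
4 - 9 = -5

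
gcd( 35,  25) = 5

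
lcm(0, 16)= 0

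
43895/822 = 43895/822 = 53.40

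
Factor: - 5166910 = - 2^1 * 5^1*7^1*223^1*331^1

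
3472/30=1736/15 = 115.73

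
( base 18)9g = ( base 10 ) 178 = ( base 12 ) 12A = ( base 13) 109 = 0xb2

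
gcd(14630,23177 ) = 77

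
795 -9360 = -8565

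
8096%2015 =36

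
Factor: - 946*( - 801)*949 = 719100954 = 2^1* 3^2*11^1 *13^1* 43^1*73^1*89^1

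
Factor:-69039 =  - 3^3*2557^1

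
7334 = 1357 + 5977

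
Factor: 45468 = 2^2*3^3*421^1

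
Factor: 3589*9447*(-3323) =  - 3^1*37^1 * 47^1 * 67^1 * 97^1*3323^1 = - 112667255409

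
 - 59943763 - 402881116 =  - 462824879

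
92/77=92/77 = 1.19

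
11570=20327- 8757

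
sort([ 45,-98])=[-98,45]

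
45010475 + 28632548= 73643023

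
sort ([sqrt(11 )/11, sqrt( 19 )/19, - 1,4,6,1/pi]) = [-1, sqrt( 19)/19,  sqrt( 11 )/11,1/pi,4, 6 ]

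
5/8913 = 5/8913 = 0.00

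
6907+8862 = 15769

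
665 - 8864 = -8199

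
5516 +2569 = 8085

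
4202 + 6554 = 10756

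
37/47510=37/47510 = 0.00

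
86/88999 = 86/88999 = 0.00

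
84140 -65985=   18155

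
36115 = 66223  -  30108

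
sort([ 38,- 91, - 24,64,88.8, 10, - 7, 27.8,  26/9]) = [ - 91, - 24, - 7, 26/9, 10, 27.8,38,64, 88.8 ] 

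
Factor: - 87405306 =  - 2^1 * 3^1*31^1 *311^1*1511^1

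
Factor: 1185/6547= 3^1 *5^1*79^1 * 6547^( - 1 ) 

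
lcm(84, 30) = 420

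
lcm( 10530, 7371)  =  73710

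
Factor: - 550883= -59^1*9337^1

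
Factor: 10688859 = 3^2*23^1*51637^1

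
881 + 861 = 1742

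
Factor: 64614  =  2^1* 3^1*11^2*89^1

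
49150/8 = 24575/4= 6143.75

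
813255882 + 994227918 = 1807483800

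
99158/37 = 99158/37 = 2679.95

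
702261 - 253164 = 449097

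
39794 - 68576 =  - 28782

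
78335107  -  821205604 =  - 742870497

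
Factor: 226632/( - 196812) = -2^1*3^ ( - 1 )*11^ ( - 1)*19^1 = - 38/33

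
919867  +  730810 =1650677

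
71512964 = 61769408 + 9743556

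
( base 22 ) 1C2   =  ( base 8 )1356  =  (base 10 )750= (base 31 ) O6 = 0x2ee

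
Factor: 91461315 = 3^1*5^1*11^1*31^1*17881^1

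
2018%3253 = 2018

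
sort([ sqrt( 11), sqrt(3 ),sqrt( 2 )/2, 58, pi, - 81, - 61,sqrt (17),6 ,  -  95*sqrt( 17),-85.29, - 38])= [ - 95*sqrt( 17)  ,-85.29, - 81, -61 ,-38,sqrt( 2 ) /2,sqrt( 3 ),pi,  sqrt( 11 ) , sqrt(17),6,58]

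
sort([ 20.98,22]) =[ 20.98, 22]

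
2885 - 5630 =  -  2745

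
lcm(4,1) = 4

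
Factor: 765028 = 2^2*11^1*17387^1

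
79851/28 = 79851/28= 2851.82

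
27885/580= 5577/116 = 48.08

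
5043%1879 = 1285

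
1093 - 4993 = -3900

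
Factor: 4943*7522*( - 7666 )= - 285031431836 = - 2^2*3761^1*3833^1*4943^1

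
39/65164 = 39/65164  =  0.00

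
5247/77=68 + 1/7 = 68.14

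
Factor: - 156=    - 2^2 * 3^1 * 13^1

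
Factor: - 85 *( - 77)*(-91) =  -595595 = - 5^1*7^2*11^1*13^1*17^1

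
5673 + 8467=14140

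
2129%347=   47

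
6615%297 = 81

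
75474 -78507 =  - 3033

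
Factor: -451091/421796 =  - 2^ (-2)*317^1*1423^1*105449^ ( - 1 ) 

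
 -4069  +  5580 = 1511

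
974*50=48700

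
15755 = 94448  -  78693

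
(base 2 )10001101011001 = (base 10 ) 9049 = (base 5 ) 242144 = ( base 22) IF7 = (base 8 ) 21531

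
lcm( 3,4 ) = 12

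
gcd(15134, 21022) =46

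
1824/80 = 22 + 4/5 = 22.80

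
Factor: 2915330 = 2^1*5^1*11^1*17^1*1559^1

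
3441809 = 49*70241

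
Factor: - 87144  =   - 2^3 * 3^1*3631^1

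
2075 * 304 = 630800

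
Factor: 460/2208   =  5/24 = 2^(-3 )*3^(  -  1 )*5^1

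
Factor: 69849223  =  69849223^1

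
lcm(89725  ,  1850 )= 179450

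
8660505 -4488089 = 4172416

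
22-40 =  - 18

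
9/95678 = 9/95678 = 0.00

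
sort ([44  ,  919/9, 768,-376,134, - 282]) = [ - 376, - 282,44, 919/9,134,768]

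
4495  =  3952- - 543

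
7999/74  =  7999/74= 108.09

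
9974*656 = 6542944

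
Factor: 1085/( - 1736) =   -  5/8  =  -2^( - 3)*5^1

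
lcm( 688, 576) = 24768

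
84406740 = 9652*8745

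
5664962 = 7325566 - 1660604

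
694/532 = 347/266 =1.30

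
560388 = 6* 93398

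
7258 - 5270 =1988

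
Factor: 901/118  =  2^ (  -  1 )*17^1* 53^1*59^( - 1 ) 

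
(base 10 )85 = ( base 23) 3G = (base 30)2p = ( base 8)125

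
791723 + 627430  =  1419153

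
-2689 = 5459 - 8148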